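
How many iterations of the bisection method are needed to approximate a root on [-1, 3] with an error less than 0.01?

We need (b-a)/2^n ≤ 0.01
(3 - (-1))/2^n ≤ 0.01
4/2^n ≤ 0.01
2^n ≥ 400
n ≥ log₂(400) = 8.64
n ≥ 9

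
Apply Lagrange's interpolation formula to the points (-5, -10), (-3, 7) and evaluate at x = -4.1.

Lagrange interpolation formula:
P(x) = Σ yᵢ × Lᵢ(x)
where Lᵢ(x) = Π_{j≠i} (x - xⱼ)/(xᵢ - xⱼ)

L_0(-4.1) = (-4.1 - (-3))/(-5 - (-3)) = 0.550000
L_1(-4.1) = (-4.1 - (-5))/(-3 - (-5)) = 0.450000

P(-4.1) = (-10)×L_0(-4.1) + 7×L_1(-4.1)
P(-4.1) = -2.350000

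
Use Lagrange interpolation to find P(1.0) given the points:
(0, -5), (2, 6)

Lagrange interpolation formula:
P(x) = Σ yᵢ × Lᵢ(x)
where Lᵢ(x) = Π_{j≠i} (x - xⱼ)/(xᵢ - xⱼ)

L_0(1.0) = (1.0 - 2)/(0 - 2) = 0.500000
L_1(1.0) = (1.0 - 0)/(2 - 0) = 0.500000

P(1.0) = (-5)×L_0(1.0) + 6×L_1(1.0)
P(1.0) = 0.500000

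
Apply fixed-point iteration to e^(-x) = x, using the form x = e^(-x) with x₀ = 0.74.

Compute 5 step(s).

Equation: e^(-x) = x
Fixed-point form: x = e^(-x)
x₀ = 0.74

x_1 = g(0.740000) = 0.477114
x_2 = g(0.477114) = 0.620572
x_3 = g(0.620572) = 0.537637
x_4 = g(0.537637) = 0.584127
x_5 = g(0.584127) = 0.557592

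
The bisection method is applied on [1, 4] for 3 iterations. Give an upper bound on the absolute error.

Bisection error bound: |error| ≤ (b-a)/2^n
|error| ≤ (4 - 1)/2^3 = 3/2^3
|error| ≤ 0.3750000000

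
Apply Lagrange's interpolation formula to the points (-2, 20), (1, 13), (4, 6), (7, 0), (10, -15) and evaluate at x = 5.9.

Lagrange interpolation formula:
P(x) = Σ yᵢ × Lᵢ(x)
where Lᵢ(x) = Π_{j≠i} (x - xⱼ)/(xᵢ - xⱼ)

L_0(5.9) = (5.9 - 1)/(-2 - 1) × (5.9 - 4)/(-2 - 4) × (5.9 - 7)/(-2 - 7) × (5.9 - 10)/(-2 - 10) = 0.021599
L_1(5.9) = (5.9 - (-2))/(1 - (-2)) × (5.9 - 4)/(1 - 4) × (5.9 - 7)/(1 - 7) × (5.9 - 10)/(1 - 10) = -0.139290
L_2(5.9) = (5.9 - (-2))/(4 - (-2)) × (5.9 - 1)/(4 - 1) × (5.9 - 7)/(4 - 7) × (5.9 - 10)/(4 - 10) = 0.538834
L_3(5.9) = (5.9 - (-2))/(7 - (-2)) × (5.9 - 1)/(7 - 1) × (5.9 - 4)/(7 - 4) × (5.9 - 10)/(7 - 10) = 0.620475
L_4(5.9) = (5.9 - (-2))/(10 - (-2)) × (5.9 - 1)/(10 - 1) × (5.9 - 4)/(10 - 4) × (5.9 - 7)/(10 - 7) = -0.041617

P(5.9) = 20×L_0(5.9) + 13×L_1(5.9) + 6×L_2(5.9) + 0×L_3(5.9) + (-15)×L_4(5.9)
P(5.9) = 2.478462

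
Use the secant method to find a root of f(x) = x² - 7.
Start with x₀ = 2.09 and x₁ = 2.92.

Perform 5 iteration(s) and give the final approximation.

f(x) = x² - 7
x₀ = 2.09, x₁ = 2.92

Secant formula: x_{n+1} = x_n - f(x_n)(x_n - x_{n-1})/(f(x_n) - f(x_{n-1}))

Iteration 1:
  f(2.090000) = -2.631900
  f(2.920000) = 1.526400
  x_2 = 2.920000 - 1.526400×(2.920000 - 2.090000)/(1.526400 - (-2.631900))
       = 2.615329
Iteration 2:
  f(2.920000) = 1.526400
  f(2.615329) = -0.160052
  x_3 = 2.615329 - (-0.160052)×(2.615329 - 2.920000)/(-0.160052 - 1.526400)
       = 2.644244
Iteration 3:
  f(2.615329) = -0.160052
  f(2.644244) = -0.007973
  x_4 = 2.644244 - (-0.007973)×(2.644244 - 2.615329)/(-0.007973 - (-0.160052))
       = 2.645760
Iteration 4:
  f(2.644244) = -0.007973
  f(2.645760) = 0.000046
  x_5 = 2.645760 - 0.000046×(2.645760 - 2.644244)/(0.000046 - (-0.007973))
       = 2.645751
Iteration 5:
  f(2.645760) = 0.000046
  f(2.645751) = 0.000000
  x_6 = 2.645751 - 0.000000×(2.645751 - 2.645760)/(0.000000 - 0.000046)
       = 2.645751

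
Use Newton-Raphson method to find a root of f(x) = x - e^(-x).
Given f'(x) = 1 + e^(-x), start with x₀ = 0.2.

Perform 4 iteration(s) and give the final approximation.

f(x) = x - e^(-x)
f'(x) = 1 + e^(-x)
x₀ = 0.2

Newton-Raphson formula: x_{n+1} = x_n - f(x_n)/f'(x_n)

Iteration 1:
  f(0.200000) = -0.618731
  f'(0.200000) = 1.818731
  x_1 = 0.200000 - (-0.618731)/1.818731 = 0.540199
Iteration 2:
  f(0.540199) = -0.042433
  f'(0.540199) = 1.582632
  x_2 = 0.540199 - (-0.042433)/1.582632 = 0.567011
Iteration 3:
  f(0.567011) = -0.000208
  f'(0.567011) = 1.567218
  x_3 = 0.567011 - (-0.000208)/1.567218 = 0.567143
Iteration 4:
  f(0.567143) = 0.000000
  f'(0.567143) = 1.567143
  x_4 = 0.567143 - 0.000000/1.567143 = 0.567143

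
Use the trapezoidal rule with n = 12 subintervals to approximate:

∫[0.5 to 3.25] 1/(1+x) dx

f(x) = 1/(1+x)
a = 0.5, b = 3.25, n = 12
h = (b - a)/n = 0.229167

Trapezoidal rule: (h/2)[f(x₀) + 2f(x₁) + 2f(x₂) + ... + f(xₙ)]

x_0 = 0.5000, f(x_0) = 0.666667, coefficient = 1
x_1 = 0.7292, f(x_1) = 0.578313, coefficient = 2
x_2 = 0.9583, f(x_2) = 0.510638, coefficient = 2
x_3 = 1.1875, f(x_3) = 0.457143, coefficient = 2
x_4 = 1.4167, f(x_4) = 0.413793, coefficient = 2
x_5 = 1.6458, f(x_5) = 0.377953, coefficient = 2
x_6 = 1.8750, f(x_6) = 0.347826, coefficient = 2
x_7 = 2.1042, f(x_7) = 0.322148, coefficient = 2
x_8 = 2.3333, f(x_8) = 0.300000, coefficient = 2
x_9 = 2.5625, f(x_9) = 0.280702, coefficient = 2
x_10 = 2.7917, f(x_10) = 0.263736, coefficient = 2
x_11 = 3.0208, f(x_11) = 0.248705, coefficient = 2
x_12 = 3.2500, f(x_12) = 0.235294, coefficient = 1

I ≈ (0.229167/2) × 9.103874 = 1.043152
Exact value: 1.041454
Error: 0.001698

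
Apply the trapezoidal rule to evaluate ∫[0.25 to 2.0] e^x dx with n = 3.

f(x) = e^x
a = 0.25, b = 2.0, n = 3
h = (b - a)/n = 0.583333

Trapezoidal rule: (h/2)[f(x₀) + 2f(x₁) + 2f(x₂) + ... + f(xₙ)]

x_0 = 0.2500, f(x_0) = 1.284025, coefficient = 1
x_1 = 0.8333, f(x_1) = 2.300976, coefficient = 2
x_2 = 1.4167, f(x_2) = 4.123353, coefficient = 2
x_3 = 2.0000, f(x_3) = 7.389056, coefficient = 1

I ≈ (0.583333/2) × 21.521739 = 6.277174
Exact value: 6.105031
Error: 0.172143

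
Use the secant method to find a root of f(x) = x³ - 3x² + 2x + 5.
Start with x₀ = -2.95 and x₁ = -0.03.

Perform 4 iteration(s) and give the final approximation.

f(x) = x³ - 3x² + 2x + 5
x₀ = -2.95, x₁ = -0.03

Secant formula: x_{n+1} = x_n - f(x_n)(x_n - x_{n-1})/(f(x_n) - f(x_{n-1}))

Iteration 1:
  f(-2.950000) = -52.679875
  f(-0.030000) = 4.937273
  x_2 = -0.030000 - 4.937273×(-0.030000 - (-2.950000))/(4.937273 - (-52.679875))
       = -0.280218
Iteration 2:
  f(-0.030000) = 4.937273
  f(-0.280218) = 4.181995
  x_3 = -0.280218 - 4.181995×(-0.280218 - (-0.030000))/(4.181995 - 4.937273)
       = -1.665681
Iteration 3:
  f(-0.280218) = 4.181995
  f(-1.665681) = -11.276258
  x_4 = -1.665681 - (-11.276258)×(-1.665681 - (-0.280218))/(-11.276258 - 4.181995)
       = -0.655034
Iteration 4:
  f(-1.665681) = -11.276258
  f(-0.655034) = 2.121670
  x_5 = -0.655034 - 2.121670×(-0.655034 - (-1.665681))/(2.121670 - (-11.276258))
       = -0.815078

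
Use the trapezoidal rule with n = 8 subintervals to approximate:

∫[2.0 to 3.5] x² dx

f(x) = x²
a = 2.0, b = 3.5, n = 8
h = (b - a)/n = 0.187500

Trapezoidal rule: (h/2)[f(x₀) + 2f(x₁) + 2f(x₂) + ... + f(xₙ)]

x_0 = 2.0000, f(x_0) = 4.000000, coefficient = 1
x_1 = 2.1875, f(x_1) = 4.785156, coefficient = 2
x_2 = 2.3750, f(x_2) = 5.640625, coefficient = 2
x_3 = 2.5625, f(x_3) = 6.566406, coefficient = 2
x_4 = 2.7500, f(x_4) = 7.562500, coefficient = 2
x_5 = 2.9375, f(x_5) = 8.628906, coefficient = 2
x_6 = 3.1250, f(x_6) = 9.765625, coefficient = 2
x_7 = 3.3125, f(x_7) = 10.972656, coefficient = 2
x_8 = 3.5000, f(x_8) = 12.250000, coefficient = 1

I ≈ (0.187500/2) × 124.093750 = 11.633789
Exact value: 11.625000
Error: 0.008789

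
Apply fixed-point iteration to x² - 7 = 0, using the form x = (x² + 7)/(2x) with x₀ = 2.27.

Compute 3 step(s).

Equation: x² - 7 = 0
Fixed-point form: x = (x² + 7)/(2x)
x₀ = 2.27

x_1 = g(2.270000) = 2.676850
x_2 = g(2.676850) = 2.645932
x_3 = g(2.645932) = 2.645751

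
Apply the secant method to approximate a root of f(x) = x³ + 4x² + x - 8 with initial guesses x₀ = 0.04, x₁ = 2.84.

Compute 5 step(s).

f(x) = x³ + 4x² + x - 8
x₀ = 0.04, x₁ = 2.84

Secant formula: x_{n+1} = x_n - f(x_n)(x_n - x_{n-1})/(f(x_n) - f(x_{n-1}))

Iteration 1:
  f(0.040000) = -7.953536
  f(2.840000) = 50.008704
  x_2 = 2.840000 - 50.008704×(2.840000 - 0.040000)/(50.008704 - (-7.953536))
       = 0.424214
Iteration 2:
  f(2.840000) = 50.008704
  f(0.424214) = -6.779616
  x_3 = 0.424214 - (-6.779616)×(0.424214 - 2.840000)/(-6.779616 - 50.008704)
       = 0.712620
Iteration 3:
  f(0.424214) = -6.779616
  f(0.712620) = -4.894182
  x_4 = 0.712620 - (-4.894182)×(0.712620 - 0.424214)/(-4.894182 - (-6.779616))
       = 1.461261
Iteration 4:
  f(0.712620) = -4.894182
  f(1.461261) = 5.122600
  x_5 = 1.461261 - 5.122600×(1.461261 - 0.712620)/(5.122600 - (-4.894182))
       = 1.078405
Iteration 5:
  f(1.461261) = 5.122600
  f(1.078405) = -1.015631
  x_6 = 1.078405 - (-1.015631)×(1.078405 - 1.461261)/(-1.015631 - 5.122600)
       = 1.141752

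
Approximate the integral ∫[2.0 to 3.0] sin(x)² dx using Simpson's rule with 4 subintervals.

f(x) = sin(x)²
a = 2.0, b = 3.0, n = 4
h = (b - a)/n = 0.250000

Simpson's rule: (h/3)[f(x₀) + 4f(x₁) + 2f(x₂) + ... + f(xₙ)]

x_0 = 2.0000, f(x_0) = 0.826822, coefficient = 1
x_1 = 2.2500, f(x_1) = 0.605398, coefficient = 4
x_2 = 2.5000, f(x_2) = 0.358169, coefficient = 2
x_3 = 2.7500, f(x_3) = 0.145665, coefficient = 4
x_4 = 3.0000, f(x_4) = 0.019915, coefficient = 1

I ≈ (0.250000/3) × 4.567327 = 0.380611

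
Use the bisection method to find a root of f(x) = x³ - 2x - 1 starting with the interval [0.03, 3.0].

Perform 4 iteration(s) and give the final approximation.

f(x) = x³ - 2x - 1
Initial interval: [0.03, 3.0]

Iteration 1:
  c_1 = (0.030000 + 3.000000)/2 = 1.515000
  f(c_1) = f(1.515000) = -0.552734
  f(a) × f(c) ≥ 0, new interval: [1.515000, 3.000000]
Iteration 2:
  c_2 = (1.515000 + 3.000000)/2 = 2.257500
  f(c_2) = f(2.257500) = 5.989911
  f(a) × f(c) < 0, new interval: [1.515000, 2.257500]
Iteration 3:
  c_3 = (1.515000 + 2.257500)/2 = 1.886250
  f(c_3) = f(1.886250) = 1.938663
  f(a) × f(c) < 0, new interval: [1.515000, 1.886250]
Iteration 4:
  c_4 = (1.515000 + 1.886250)/2 = 1.700625
  f(c_4) = f(1.700625) = 0.517171
  f(a) × f(c) < 0, new interval: [1.515000, 1.700625]

After 4 iteration(s), the approximation is c_4 = 1.700625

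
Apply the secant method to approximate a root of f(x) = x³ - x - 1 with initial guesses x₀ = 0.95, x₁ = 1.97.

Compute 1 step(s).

f(x) = x³ - x - 1
x₀ = 0.95, x₁ = 1.97

Secant formula: x_{n+1} = x_n - f(x_n)(x_n - x_{n-1})/(f(x_n) - f(x_{n-1}))

Iteration 1:
  f(0.950000) = -1.092625
  f(1.970000) = 4.675373
  x_2 = 1.970000 - 4.675373×(1.970000 - 0.950000)/(4.675373 - (-1.092625))
       = 1.143217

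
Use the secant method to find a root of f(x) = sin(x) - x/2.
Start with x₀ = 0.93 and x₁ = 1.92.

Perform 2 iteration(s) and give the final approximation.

f(x) = sin(x) - x/2
x₀ = 0.93, x₁ = 1.92

Secant formula: x_{n+1} = x_n - f(x_n)(x_n - x_{n-1})/(f(x_n) - f(x_{n-1}))

Iteration 1:
  f(0.930000) = 0.336620
  f(1.920000) = -0.020355
  x_2 = 1.920000 - (-0.020355)×(1.920000 - 0.930000)/(-0.020355 - 0.336620)
       = 1.863551
Iteration 2:
  f(1.920000) = -0.020355
  f(1.863551) = 0.025677
  x_3 = 1.863551 - 0.025677×(1.863551 - 1.920000)/(0.025677 - (-0.020355))
       = 1.895039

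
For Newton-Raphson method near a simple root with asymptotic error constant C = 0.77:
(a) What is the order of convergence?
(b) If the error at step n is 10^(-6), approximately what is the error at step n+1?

(a) Newton-Raphson has quadratic (order 2) convergence near simple roots.
    This means |e_{n+1}| ≈ C|e_n|².

(b) With |e_n| = 10^(-6) and C = 0.77:
    |e_{n+1}| ≈ 0.77 × (10^(-6))² = 0.77 × 10^(-12)

(a) 2 (quadratic); (b) |e_{n+1}| ≈ 7.700e-13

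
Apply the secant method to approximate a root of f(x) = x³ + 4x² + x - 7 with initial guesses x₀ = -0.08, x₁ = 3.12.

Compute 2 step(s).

f(x) = x³ + 4x² + x - 7
x₀ = -0.08, x₁ = 3.12

Secant formula: x_{n+1} = x_n - f(x_n)(x_n - x_{n-1})/(f(x_n) - f(x_{n-1}))

Iteration 1:
  f(-0.080000) = -7.054912
  f(3.120000) = 65.428928
  x_2 = 3.120000 - 65.428928×(3.120000 - (-0.080000))/(65.428928 - (-7.054912))
       = 0.231459
Iteration 2:
  f(3.120000) = 65.428928
  f(0.231459) = -6.541849
  x_3 = 0.231459 - (-6.541849)×(0.231459 - 3.120000)/(-6.541849 - 65.428928)
       = 0.494015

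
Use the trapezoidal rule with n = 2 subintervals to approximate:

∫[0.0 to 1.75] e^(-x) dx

f(x) = e^(-x)
a = 0.0, b = 1.75, n = 2
h = (b - a)/n = 0.875000

Trapezoidal rule: (h/2)[f(x₀) + 2f(x₁) + 2f(x₂) + ... + f(xₙ)]

x_0 = 0.0000, f(x_0) = 1.000000, coefficient = 1
x_1 = 0.8750, f(x_1) = 0.416862, coefficient = 2
x_2 = 1.7500, f(x_2) = 0.173774, coefficient = 1

I ≈ (0.875000/2) × 2.007498 = 0.878280
Exact value: 0.826226
Error: 0.052054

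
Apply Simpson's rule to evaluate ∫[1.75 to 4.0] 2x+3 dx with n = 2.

f(x) = 2x+3
a = 1.75, b = 4.0, n = 2
h = (b - a)/n = 1.125000

Simpson's rule: (h/3)[f(x₀) + 4f(x₁) + 2f(x₂) + ... + f(xₙ)]

x_0 = 1.7500, f(x_0) = 6.500000, coefficient = 1
x_1 = 2.8750, f(x_1) = 8.750000, coefficient = 4
x_2 = 4.0000, f(x_2) = 11.000000, coefficient = 1

I ≈ (1.125000/3) × 52.500000 = 19.687500
Exact value: 19.687500
Error: 0.000000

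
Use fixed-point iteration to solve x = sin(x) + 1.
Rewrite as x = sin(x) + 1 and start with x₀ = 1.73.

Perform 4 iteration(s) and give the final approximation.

Equation: x = sin(x) + 1
Fixed-point form: x = sin(x) + 1
x₀ = 1.73

x_1 = g(1.730000) = 1.987354
x_2 = g(1.987354) = 1.914487
x_3 = g(1.914487) = 1.941517
x_4 = g(1.941517) = 1.932066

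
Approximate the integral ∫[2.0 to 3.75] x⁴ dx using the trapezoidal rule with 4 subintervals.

f(x) = x⁴
a = 2.0, b = 3.75, n = 4
h = (b - a)/n = 0.437500

Trapezoidal rule: (h/2)[f(x₀) + 2f(x₁) + 2f(x₂) + ... + f(xₙ)]

x_0 = 2.0000, f(x_0) = 16.000000, coefficient = 1
x_1 = 2.4375, f(x_1) = 35.300308, coefficient = 2
x_2 = 2.8750, f(x_2) = 68.320557, coefficient = 2
x_3 = 3.3125, f(x_3) = 120.399185, coefficient = 2
x_4 = 3.7500, f(x_4) = 197.753906, coefficient = 1

I ≈ (0.437500/2) × 661.794006 = 144.767439
Exact value: 141.915430
Error: 2.852009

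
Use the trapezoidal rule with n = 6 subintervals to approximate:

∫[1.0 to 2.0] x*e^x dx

f(x) = x*e^x
a = 1.0, b = 2.0, n = 6
h = (b - a)/n = 0.166667

Trapezoidal rule: (h/2)[f(x₀) + 2f(x₁) + 2f(x₂) + ... + f(xₙ)]

x_0 = 1.0000, f(x_0) = 2.718282, coefficient = 1
x_1 = 1.1667, f(x_1) = 3.746482, coefficient = 2
x_2 = 1.3333, f(x_2) = 5.058224, coefficient = 2
x_3 = 1.5000, f(x_3) = 6.722534, coefficient = 2
x_4 = 1.6667, f(x_4) = 8.824150, coefficient = 2
x_5 = 1.8333, f(x_5) = 11.466952, coefficient = 2
x_6 = 2.0000, f(x_6) = 14.778112, coefficient = 1

I ≈ (0.166667/2) × 89.133077 = 7.427756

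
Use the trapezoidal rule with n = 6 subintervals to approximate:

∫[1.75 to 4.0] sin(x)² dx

f(x) = sin(x)²
a = 1.75, b = 4.0, n = 6
h = (b - a)/n = 0.375000

Trapezoidal rule: (h/2)[f(x₀) + 2f(x₁) + 2f(x₂) + ... + f(xₙ)]

x_0 = 1.7500, f(x_0) = 0.968228, coefficient = 1
x_1 = 2.1250, f(x_1) = 0.723044, coefficient = 2
x_2 = 2.5000, f(x_2) = 0.358169, coefficient = 2
x_3 = 2.8750, f(x_3) = 0.069404, coefficient = 2
x_4 = 3.2500, f(x_4) = 0.011706, coefficient = 2
x_5 = 3.6250, f(x_5) = 0.216038, coefficient = 2
x_6 = 4.0000, f(x_6) = 0.572750, coefficient = 1

I ≈ (0.375000/2) × 4.297699 = 0.805819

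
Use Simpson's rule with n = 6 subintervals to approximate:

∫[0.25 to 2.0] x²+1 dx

f(x) = x²+1
a = 0.25, b = 2.0, n = 6
h = (b - a)/n = 0.291667

Simpson's rule: (h/3)[f(x₀) + 4f(x₁) + 2f(x₂) + ... + f(xₙ)]

x_0 = 0.2500, f(x_0) = 1.062500, coefficient = 1
x_1 = 0.5417, f(x_1) = 1.293403, coefficient = 4
x_2 = 0.8333, f(x_2) = 1.694444, coefficient = 2
x_3 = 1.1250, f(x_3) = 2.265625, coefficient = 4
x_4 = 1.4167, f(x_4) = 3.006944, coefficient = 2
x_5 = 1.7083, f(x_5) = 3.918403, coefficient = 4
x_6 = 2.0000, f(x_6) = 5.000000, coefficient = 1

I ≈ (0.291667/3) × 45.375000 = 4.411458
Exact value: 4.411458
Error: 0.000000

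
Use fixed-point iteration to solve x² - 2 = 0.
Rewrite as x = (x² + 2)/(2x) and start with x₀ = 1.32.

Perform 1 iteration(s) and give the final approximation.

Equation: x² - 2 = 0
Fixed-point form: x = (x² + 2)/(2x)
x₀ = 1.32

x_1 = g(1.320000) = 1.417576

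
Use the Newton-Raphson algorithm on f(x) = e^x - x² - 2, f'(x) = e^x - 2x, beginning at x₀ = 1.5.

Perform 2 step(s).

f(x) = e^x - x² - 2
f'(x) = e^x - 2x
x₀ = 1.5

Newton-Raphson formula: x_{n+1} = x_n - f(x_n)/f'(x_n)

Iteration 1:
  f(1.500000) = 0.231689
  f'(1.500000) = 1.481689
  x_1 = 1.500000 - 0.231689/1.481689 = 1.343632
Iteration 2:
  f(1.343632) = 0.027592
  f'(1.343632) = 1.145675
  x_2 = 1.343632 - 0.027592/1.145675 = 1.319548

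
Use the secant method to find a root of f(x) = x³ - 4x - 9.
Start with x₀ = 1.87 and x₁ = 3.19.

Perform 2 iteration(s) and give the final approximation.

f(x) = x³ - 4x - 9
x₀ = 1.87, x₁ = 3.19

Secant formula: x_{n+1} = x_n - f(x_n)(x_n - x_{n-1})/(f(x_n) - f(x_{n-1}))

Iteration 1:
  f(1.870000) = -9.940797
  f(3.190000) = 10.701759
  x_2 = 3.190000 - 10.701759×(3.190000 - 1.870000)/(10.701759 - (-9.940797))
       = 2.505670
Iteration 2:
  f(3.190000) = 10.701759
  f(2.505670) = -3.291127
  x_3 = 2.505670 - (-3.291127)×(2.505670 - 3.190000)/(-3.291127 - 10.701759)
       = 2.666624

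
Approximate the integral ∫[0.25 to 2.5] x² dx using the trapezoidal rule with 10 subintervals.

f(x) = x²
a = 0.25, b = 2.5, n = 10
h = (b - a)/n = 0.225000

Trapezoidal rule: (h/2)[f(x₀) + 2f(x₁) + 2f(x₂) + ... + f(xₙ)]

x_0 = 0.2500, f(x_0) = 0.062500, coefficient = 1
x_1 = 0.4750, f(x_1) = 0.225625, coefficient = 2
x_2 = 0.7000, f(x_2) = 0.490000, coefficient = 2
x_3 = 0.9250, f(x_3) = 0.855625, coefficient = 2
x_4 = 1.1500, f(x_4) = 1.322500, coefficient = 2
x_5 = 1.3750, f(x_5) = 1.890625, coefficient = 2
x_6 = 1.6000, f(x_6) = 2.560000, coefficient = 2
x_7 = 1.8250, f(x_7) = 3.330625, coefficient = 2
x_8 = 2.0500, f(x_8) = 4.202500, coefficient = 2
x_9 = 2.2750, f(x_9) = 5.175625, coefficient = 2
x_10 = 2.5000, f(x_10) = 6.250000, coefficient = 1

I ≈ (0.225000/2) × 46.418750 = 5.222109
Exact value: 5.203125
Error: 0.018984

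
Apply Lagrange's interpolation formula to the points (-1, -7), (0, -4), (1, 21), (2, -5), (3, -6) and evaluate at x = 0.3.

Lagrange interpolation formula:
P(x) = Σ yᵢ × Lᵢ(x)
where Lᵢ(x) = Π_{j≠i} (x - xⱼ)/(xᵢ - xⱼ)

L_0(0.3) = (0.3 - 0)/(-1 - 0) × (0.3 - 1)/(-1 - 1) × (0.3 - 2)/(-1 - 2) × (0.3 - 3)/(-1 - 3) = -0.040163
L_1(0.3) = (0.3 - (-1))/(0 - (-1)) × (0.3 - 1)/(0 - 1) × (0.3 - 2)/(0 - 2) × (0.3 - 3)/(0 - 3) = 0.696150
L_2(0.3) = (0.3 - (-1))/(1 - (-1)) × (0.3 - 0)/(1 - 0) × (0.3 - 2)/(1 - 2) × (0.3 - 3)/(1 - 3) = 0.447525
L_3(0.3) = (0.3 - (-1))/(2 - (-1)) × (0.3 - 0)/(2 - 0) × (0.3 - 1)/(2 - 1) × (0.3 - 3)/(2 - 3) = -0.122850
L_4(0.3) = (0.3 - (-1))/(3 - (-1)) × (0.3 - 0)/(3 - 0) × (0.3 - 1)/(3 - 1) × (0.3 - 2)/(3 - 2) = 0.019338

P(0.3) = (-7)×L_0(0.3) + (-4)×L_1(0.3) + 21×L_2(0.3) + (-5)×L_3(0.3) + (-6)×L_4(0.3)
P(0.3) = 7.392788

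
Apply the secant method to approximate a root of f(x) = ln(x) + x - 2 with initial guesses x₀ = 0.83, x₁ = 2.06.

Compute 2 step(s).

f(x) = ln(x) + x - 2
x₀ = 0.83, x₁ = 2.06

Secant formula: x_{n+1} = x_n - f(x_n)(x_n - x_{n-1})/(f(x_n) - f(x_{n-1}))

Iteration 1:
  f(0.830000) = -1.356330
  f(2.060000) = 0.782706
  x_2 = 2.060000 - 0.782706×(2.060000 - 0.830000)/(0.782706 - (-1.356330))
       = 1.609924
Iteration 2:
  f(2.060000) = 0.782706
  f(1.609924) = 0.086111
  x_3 = 1.609924 - 0.086111×(1.609924 - 2.060000)/(0.086111 - 0.782706)
       = 1.554287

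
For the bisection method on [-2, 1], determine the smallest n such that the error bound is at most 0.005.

We need (b-a)/2^n ≤ 0.005
(1 - (-2))/2^n ≤ 0.005
3/2^n ≤ 0.005
2^n ≥ 600
n ≥ log₂(600) = 9.23
n ≥ 10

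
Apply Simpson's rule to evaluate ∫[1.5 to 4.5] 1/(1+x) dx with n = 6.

f(x) = 1/(1+x)
a = 1.5, b = 4.5, n = 6
h = (b - a)/n = 0.500000

Simpson's rule: (h/3)[f(x₀) + 4f(x₁) + 2f(x₂) + ... + f(xₙ)]

x_0 = 1.5000, f(x_0) = 0.400000, coefficient = 1
x_1 = 2.0000, f(x_1) = 0.333333, coefficient = 4
x_2 = 2.5000, f(x_2) = 0.285714, coefficient = 2
x_3 = 3.0000, f(x_3) = 0.250000, coefficient = 4
x_4 = 3.5000, f(x_4) = 0.222222, coefficient = 2
x_5 = 4.0000, f(x_5) = 0.200000, coefficient = 4
x_6 = 4.5000, f(x_6) = 0.181818, coefficient = 1

I ≈ (0.500000/3) × 4.731025 = 0.788504
Exact value: 0.788457
Error: 0.000047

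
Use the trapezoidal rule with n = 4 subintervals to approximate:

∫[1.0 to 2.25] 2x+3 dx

f(x) = 2x+3
a = 1.0, b = 2.25, n = 4
h = (b - a)/n = 0.312500

Trapezoidal rule: (h/2)[f(x₀) + 2f(x₁) + 2f(x₂) + ... + f(xₙ)]

x_0 = 1.0000, f(x_0) = 5.000000, coefficient = 1
x_1 = 1.3125, f(x_1) = 5.625000, coefficient = 2
x_2 = 1.6250, f(x_2) = 6.250000, coefficient = 2
x_3 = 1.9375, f(x_3) = 6.875000, coefficient = 2
x_4 = 2.2500, f(x_4) = 7.500000, coefficient = 1

I ≈ (0.312500/2) × 50.000000 = 7.812500
Exact value: 7.812500
Error: 0.000000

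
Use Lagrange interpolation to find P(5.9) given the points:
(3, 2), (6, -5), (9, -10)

Lagrange interpolation formula:
P(x) = Σ yᵢ × Lᵢ(x)
where Lᵢ(x) = Π_{j≠i} (x - xⱼ)/(xᵢ - xⱼ)

L_0(5.9) = (5.9 - 6)/(3 - 6) × (5.9 - 9)/(3 - 9) = 0.017222
L_1(5.9) = (5.9 - 3)/(6 - 3) × (5.9 - 9)/(6 - 9) = 0.998889
L_2(5.9) = (5.9 - 3)/(9 - 3) × (5.9 - 6)/(9 - 6) = -0.016111

P(5.9) = 2×L_0(5.9) + (-5)×L_1(5.9) + (-10)×L_2(5.9)
P(5.9) = -4.798889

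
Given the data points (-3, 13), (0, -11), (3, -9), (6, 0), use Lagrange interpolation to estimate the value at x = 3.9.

Lagrange interpolation formula:
P(x) = Σ yᵢ × Lᵢ(x)
where Lᵢ(x) = Π_{j≠i} (x - xⱼ)/(xᵢ - xⱼ)

L_0(3.9) = (3.9 - 0)/(-3 - 0) × (3.9 - 3)/(-3 - 3) × (3.9 - 6)/(-3 - 6) = 0.045500
L_1(3.9) = (3.9 - (-3))/(0 - (-3)) × (3.9 - 3)/(0 - 3) × (3.9 - 6)/(0 - 6) = -0.241500
L_2(3.9) = (3.9 - (-3))/(3 - (-3)) × (3.9 - 0)/(3 - 0) × (3.9 - 6)/(3 - 6) = 1.046500
L_3(3.9) = (3.9 - (-3))/(6 - (-3)) × (3.9 - 0)/(6 - 0) × (3.9 - 3)/(6 - 3) = 0.149500

P(3.9) = 13×L_0(3.9) + (-11)×L_1(3.9) + (-9)×L_2(3.9) + 0×L_3(3.9)
P(3.9) = -6.170500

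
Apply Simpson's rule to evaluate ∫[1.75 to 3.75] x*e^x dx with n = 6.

f(x) = x*e^x
a = 1.75, b = 3.75, n = 6
h = (b - a)/n = 0.333333

Simpson's rule: (h/3)[f(x₀) + 4f(x₁) + 2f(x₂) + ... + f(xₙ)]

x_0 = 1.7500, f(x_0) = 10.070555, coefficient = 1
x_1 = 2.0833, f(x_1) = 16.731656, coefficient = 4
x_2 = 2.4167, f(x_2) = 27.087053, coefficient = 2
x_3 = 2.7500, f(x_3) = 43.017238, coefficient = 4
x_4 = 3.0833, f(x_4) = 67.312409, coefficient = 2
x_5 = 3.4167, f(x_5) = 104.097929, coefficient = 4
x_6 = 3.7500, f(x_6) = 159.454058, coefficient = 1

I ≈ (0.333333/3) × 1013.710827 = 112.634536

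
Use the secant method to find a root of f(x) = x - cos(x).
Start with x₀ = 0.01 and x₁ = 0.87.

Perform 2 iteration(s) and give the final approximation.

f(x) = x - cos(x)
x₀ = 0.01, x₁ = 0.87

Secant formula: x_{n+1} = x_n - f(x_n)(x_n - x_{n-1})/(f(x_n) - f(x_{n-1}))

Iteration 1:
  f(0.010000) = -0.989950
  f(0.870000) = 0.225173
  x_2 = 0.870000 - 0.225173×(0.870000 - 0.010000)/(0.225173 - (-0.989950))
       = 0.710634
Iteration 2:
  f(0.870000) = 0.225173
  f(0.710634) = -0.047314
  x_3 = 0.710634 - (-0.047314)×(0.710634 - 0.870000)/(-0.047314 - 0.225173)
       = 0.738306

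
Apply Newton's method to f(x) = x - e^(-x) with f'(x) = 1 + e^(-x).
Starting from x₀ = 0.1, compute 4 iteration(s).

f(x) = x - e^(-x)
f'(x) = 1 + e^(-x)
x₀ = 0.1

Newton-Raphson formula: x_{n+1} = x_n - f(x_n)/f'(x_n)

Iteration 1:
  f(0.100000) = -0.804837
  f'(0.100000) = 1.904837
  x_1 = 0.100000 - (-0.804837)/1.904837 = 0.522523
Iteration 2:
  f(0.522523) = -0.070500
  f'(0.522523) = 1.593023
  x_2 = 0.522523 - (-0.070500)/1.593023 = 0.566778
Iteration 3:
  f(0.566778) = -0.000572
  f'(0.566778) = 1.567350
  x_3 = 0.566778 - (-0.000572)/1.567350 = 0.567143
Iteration 4:
  f(0.567143) = 0.000000
  f'(0.567143) = 1.567143
  x_4 = 0.567143 - 0.000000/1.567143 = 0.567143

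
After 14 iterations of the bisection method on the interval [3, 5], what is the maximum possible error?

Bisection error bound: |error| ≤ (b-a)/2^n
|error| ≤ (5 - 3)/2^14 = 2/2^14
|error| ≤ 0.0001220703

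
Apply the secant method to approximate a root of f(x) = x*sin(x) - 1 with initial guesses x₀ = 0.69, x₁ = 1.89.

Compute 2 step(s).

f(x) = x*sin(x) - 1
x₀ = 0.69, x₁ = 1.89

Secant formula: x_{n+1} = x_n - f(x_n)(x_n - x_{n-1})/(f(x_n) - f(x_{n-1}))

Iteration 1:
  f(0.690000) = -0.560789
  f(1.890000) = 0.794528
  x_2 = 1.890000 - 0.794528×(1.890000 - 0.690000)/(0.794528 - (-0.560789))
       = 1.186524
Iteration 2:
  f(1.890000) = 0.794528
  f(1.186524) = 0.099992
  x_3 = 1.186524 - 0.099992×(1.186524 - 1.890000)/(0.099992 - 0.794528)
       = 1.085244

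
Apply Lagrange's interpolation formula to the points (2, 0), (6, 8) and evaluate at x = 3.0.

Lagrange interpolation formula:
P(x) = Σ yᵢ × Lᵢ(x)
where Lᵢ(x) = Π_{j≠i} (x - xⱼ)/(xᵢ - xⱼ)

L_0(3.0) = (3.0 - 6)/(2 - 6) = 0.750000
L_1(3.0) = (3.0 - 2)/(6 - 2) = 0.250000

P(3.0) = 0×L_0(3.0) + 8×L_1(3.0)
P(3.0) = 2.000000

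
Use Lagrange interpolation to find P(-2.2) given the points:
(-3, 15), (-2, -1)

Lagrange interpolation formula:
P(x) = Σ yᵢ × Lᵢ(x)
where Lᵢ(x) = Π_{j≠i} (x - xⱼ)/(xᵢ - xⱼ)

L_0(-2.2) = (-2.2 - (-2))/(-3 - (-2)) = 0.200000
L_1(-2.2) = (-2.2 - (-3))/(-2 - (-3)) = 0.800000

P(-2.2) = 15×L_0(-2.2) + (-1)×L_1(-2.2)
P(-2.2) = 2.200000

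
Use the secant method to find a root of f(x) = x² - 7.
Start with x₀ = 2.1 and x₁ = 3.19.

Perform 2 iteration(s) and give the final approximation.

f(x) = x² - 7
x₀ = 2.1, x₁ = 3.19

Secant formula: x_{n+1} = x_n - f(x_n)(x_n - x_{n-1})/(f(x_n) - f(x_{n-1}))

Iteration 1:
  f(2.100000) = -2.590000
  f(3.190000) = 3.176100
  x_2 = 3.190000 - 3.176100×(3.190000 - 2.100000)/(3.176100 - (-2.590000))
       = 2.589603
Iteration 2:
  f(3.190000) = 3.176100
  f(2.589603) = -0.293956
  x_3 = 2.589603 - (-0.293956)×(2.589603 - 3.190000)/(-0.293956 - 3.176100)
       = 2.640464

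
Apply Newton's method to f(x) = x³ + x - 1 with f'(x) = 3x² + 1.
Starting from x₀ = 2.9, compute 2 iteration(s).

f(x) = x³ + x - 1
f'(x) = 3x² + 1
x₀ = 2.9

Newton-Raphson formula: x_{n+1} = x_n - f(x_n)/f'(x_n)

Iteration 1:
  f(2.900000) = 26.289000
  f'(2.900000) = 26.230000
  x_1 = 2.900000 - 26.289000/26.230000 = 1.897751
Iteration 2:
  f(1.897751) = 7.732419
  f'(1.897751) = 11.804373
  x_2 = 1.897751 - 7.732419/11.804373 = 1.242704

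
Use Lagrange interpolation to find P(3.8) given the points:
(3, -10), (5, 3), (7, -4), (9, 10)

Lagrange interpolation formula:
P(x) = Σ yᵢ × Lᵢ(x)
where Lᵢ(x) = Π_{j≠i} (x - xⱼ)/(xᵢ - xⱼ)

L_0(3.8) = (3.8 - 5)/(3 - 5) × (3.8 - 7)/(3 - 7) × (3.8 - 9)/(3 - 9) = 0.416000
L_1(3.8) = (3.8 - 3)/(5 - 3) × (3.8 - 7)/(5 - 7) × (3.8 - 9)/(5 - 9) = 0.832000
L_2(3.8) = (3.8 - 3)/(7 - 3) × (3.8 - 5)/(7 - 5) × (3.8 - 9)/(7 - 9) = -0.312000
L_3(3.8) = (3.8 - 3)/(9 - 3) × (3.8 - 5)/(9 - 5) × (3.8 - 7)/(9 - 7) = 0.064000

P(3.8) = (-10)×L_0(3.8) + 3×L_1(3.8) + (-4)×L_2(3.8) + 10×L_3(3.8)
P(3.8) = 0.224000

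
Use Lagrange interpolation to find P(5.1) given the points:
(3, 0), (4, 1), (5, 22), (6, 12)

Lagrange interpolation formula:
P(x) = Σ yᵢ × Lᵢ(x)
where Lᵢ(x) = Π_{j≠i} (x - xⱼ)/(xᵢ - xⱼ)

L_0(5.1) = (5.1 - 4)/(3 - 4) × (5.1 - 5)/(3 - 5) × (5.1 - 6)/(3 - 6) = 0.016500
L_1(5.1) = (5.1 - 3)/(4 - 3) × (5.1 - 5)/(4 - 5) × (5.1 - 6)/(4 - 6) = -0.094500
L_2(5.1) = (5.1 - 3)/(5 - 3) × (5.1 - 4)/(5 - 4) × (5.1 - 6)/(5 - 6) = 1.039500
L_3(5.1) = (5.1 - 3)/(6 - 3) × (5.1 - 4)/(6 - 4) × (5.1 - 5)/(6 - 5) = 0.038500

P(5.1) = 0×L_0(5.1) + 1×L_1(5.1) + 22×L_2(5.1) + 12×L_3(5.1)
P(5.1) = 23.236500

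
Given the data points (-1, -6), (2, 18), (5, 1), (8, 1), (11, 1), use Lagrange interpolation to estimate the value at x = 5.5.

Lagrange interpolation formula:
P(x) = Σ yᵢ × Lᵢ(x)
where Lᵢ(x) = Π_{j≠i} (x - xⱼ)/(xᵢ - xⱼ)

L_0(5.5) = (5.5 - 2)/(-1 - 2) × (5.5 - 5)/(-1 - 5) × (5.5 - 8)/(-1 - 8) × (5.5 - 11)/(-1 - 11) = 0.012378
L_1(5.5) = (5.5 - (-1))/(2 - (-1)) × (5.5 - 5)/(2 - 5) × (5.5 - 8)/(2 - 8) × (5.5 - 11)/(2 - 11) = -0.091950
L_2(5.5) = (5.5 - (-1))/(5 - (-1)) × (5.5 - 2)/(5 - 2) × (5.5 - 8)/(5 - 8) × (5.5 - 11)/(5 - 11) = 0.965471
L_3(5.5) = (5.5 - (-1))/(8 - (-1)) × (5.5 - 2)/(8 - 2) × (5.5 - 5)/(8 - 5) × (5.5 - 11)/(8 - 11) = 0.128729
L_4(5.5) = (5.5 - (-1))/(11 - (-1)) × (5.5 - 2)/(11 - 2) × (5.5 - 5)/(11 - 5) × (5.5 - 8)/(11 - 8) = -0.014628

P(5.5) = (-6)×L_0(5.5) + 18×L_1(5.5) + 1×L_2(5.5) + 1×L_3(5.5) + 1×L_4(5.5)
P(5.5) = -0.649788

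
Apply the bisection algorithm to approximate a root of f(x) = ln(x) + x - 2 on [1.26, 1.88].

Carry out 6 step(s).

f(x) = ln(x) + x - 2
Initial interval: [1.26, 1.88]

Iteration 1:
  c_1 = (1.260000 + 1.880000)/2 = 1.570000
  f(c_1) = f(1.570000) = 0.021076
  f(a) × f(c) < 0, new interval: [1.260000, 1.570000]
Iteration 2:
  c_2 = (1.260000 + 1.570000)/2 = 1.415000
  f(c_2) = f(1.415000) = -0.237870
  f(a) × f(c) ≥ 0, new interval: [1.415000, 1.570000]
Iteration 3:
  c_3 = (1.415000 + 1.570000)/2 = 1.492500
  f(c_3) = f(1.492500) = -0.107047
  f(a) × f(c) ≥ 0, new interval: [1.492500, 1.570000]
Iteration 4:
  c_4 = (1.492500 + 1.570000)/2 = 1.531250
  f(c_4) = f(1.531250) = -0.042666
  f(a) × f(c) ≥ 0, new interval: [1.531250, 1.570000]
Iteration 5:
  c_5 = (1.531250 + 1.570000)/2 = 1.550625
  f(c_5) = f(1.550625) = -0.010717
  f(a) × f(c) ≥ 0, new interval: [1.550625, 1.570000]
Iteration 6:
  c_6 = (1.550625 + 1.570000)/2 = 1.560312
  f(c_6) = f(1.560312) = 0.005199
  f(a) × f(c) < 0, new interval: [1.550625, 1.560312]

After 6 iteration(s), the approximation is c_6 = 1.560312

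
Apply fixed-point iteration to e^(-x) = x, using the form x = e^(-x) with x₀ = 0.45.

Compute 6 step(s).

Equation: e^(-x) = x
Fixed-point form: x = e^(-x)
x₀ = 0.45

x_1 = g(0.450000) = 0.637628
x_2 = g(0.637628) = 0.528545
x_3 = g(0.528545) = 0.589462
x_4 = g(0.589462) = 0.554625
x_5 = g(0.554625) = 0.574287
x_6 = g(0.574287) = 0.563106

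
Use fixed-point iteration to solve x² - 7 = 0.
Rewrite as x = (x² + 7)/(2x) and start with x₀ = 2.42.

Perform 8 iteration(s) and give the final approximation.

Equation: x² - 7 = 0
Fixed-point form: x = (x² + 7)/(2x)
x₀ = 2.42

x_1 = g(2.420000) = 2.656281
x_2 = g(2.656281) = 2.645772
x_3 = g(2.645772) = 2.645751
x_4 = g(2.645751) = 2.645751
x_5 = g(2.645751) = 2.645751
x_6 = g(2.645751) = 2.645751
x_7 = g(2.645751) = 2.645751
x_8 = g(2.645751) = 2.645751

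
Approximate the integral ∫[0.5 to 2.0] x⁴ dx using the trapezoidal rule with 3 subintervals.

f(x) = x⁴
a = 0.5, b = 2.0, n = 3
h = (b - a)/n = 0.500000

Trapezoidal rule: (h/2)[f(x₀) + 2f(x₁) + 2f(x₂) + ... + f(xₙ)]

x_0 = 0.5000, f(x_0) = 0.062500, coefficient = 1
x_1 = 1.0000, f(x_1) = 1.000000, coefficient = 2
x_2 = 1.5000, f(x_2) = 5.062500, coefficient = 2
x_3 = 2.0000, f(x_3) = 16.000000, coefficient = 1

I ≈ (0.500000/2) × 28.187500 = 7.046875
Exact value: 6.393750
Error: 0.653125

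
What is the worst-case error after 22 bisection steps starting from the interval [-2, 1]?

Bisection error bound: |error| ≤ (b-a)/2^n
|error| ≤ (1 - (-2))/2^22 = 3/2^22
|error| ≤ 0.0000007153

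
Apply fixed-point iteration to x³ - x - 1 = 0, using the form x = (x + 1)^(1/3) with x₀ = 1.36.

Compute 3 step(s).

Equation: x³ - x - 1 = 0
Fixed-point form: x = (x + 1)^(1/3)
x₀ = 1.36

x_1 = g(1.360000) = 1.331386
x_2 = g(1.331386) = 1.325983
x_3 = g(1.325983) = 1.324958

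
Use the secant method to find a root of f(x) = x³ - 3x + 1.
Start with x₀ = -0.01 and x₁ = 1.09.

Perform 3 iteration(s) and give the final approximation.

f(x) = x³ - 3x + 1
x₀ = -0.01, x₁ = 1.09

Secant formula: x_{n+1} = x_n - f(x_n)(x_n - x_{n-1})/(f(x_n) - f(x_{n-1}))

Iteration 1:
  f(-0.010000) = 1.029999
  f(1.090000) = -0.974971
  x_2 = 1.090000 - (-0.974971)×(1.090000 - (-0.010000))/(-0.974971 - 1.029999)
       = 0.555095
Iteration 2:
  f(1.090000) = -0.974971
  f(0.555095) = -0.494244
  x_3 = 0.555095 - (-0.494244)×(0.555095 - 1.090000)/(-0.494244 - (-0.974971))
       = 0.005151
Iteration 3:
  f(0.555095) = -0.494244
  f(0.005151) = 0.984548
  x_4 = 0.005151 - 0.984548×(0.005151 - 0.555095)/(0.984548 - (-0.494244))
       = 0.371292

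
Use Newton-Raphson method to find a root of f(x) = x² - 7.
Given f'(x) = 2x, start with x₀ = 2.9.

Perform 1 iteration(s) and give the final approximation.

f(x) = x² - 7
f'(x) = 2x
x₀ = 2.9

Newton-Raphson formula: x_{n+1} = x_n - f(x_n)/f'(x_n)

Iteration 1:
  f(2.900000) = 1.410000
  f'(2.900000) = 5.800000
  x_1 = 2.900000 - 1.410000/5.800000 = 2.656897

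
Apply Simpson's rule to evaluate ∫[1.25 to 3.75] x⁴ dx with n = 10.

f(x) = x⁴
a = 1.25, b = 3.75, n = 10
h = (b - a)/n = 0.250000

Simpson's rule: (h/3)[f(x₀) + 4f(x₁) + 2f(x₂) + ... + f(xₙ)]

x_0 = 1.2500, f(x_0) = 2.441406, coefficient = 1
x_1 = 1.5000, f(x_1) = 5.062500, coefficient = 4
x_2 = 1.7500, f(x_2) = 9.378906, coefficient = 2
x_3 = 2.0000, f(x_3) = 16.000000, coefficient = 4
x_4 = 2.2500, f(x_4) = 25.628906, coefficient = 2
x_5 = 2.5000, f(x_5) = 39.062500, coefficient = 4
x_6 = 2.7500, f(x_6) = 57.191406, coefficient = 2
x_7 = 3.0000, f(x_7) = 81.000000, coefficient = 4
x_8 = 3.2500, f(x_8) = 111.566406, coefficient = 2
x_9 = 3.5000, f(x_9) = 150.062500, coefficient = 4
x_10 = 3.7500, f(x_10) = 197.753906, coefficient = 1

I ≈ (0.250000/3) × 1772.476562 = 147.706380
Exact value: 147.705078
Error: 0.001302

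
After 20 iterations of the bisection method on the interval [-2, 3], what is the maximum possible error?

Bisection error bound: |error| ≤ (b-a)/2^n
|error| ≤ (3 - (-2))/2^20 = 5/2^20
|error| ≤ 0.0000047684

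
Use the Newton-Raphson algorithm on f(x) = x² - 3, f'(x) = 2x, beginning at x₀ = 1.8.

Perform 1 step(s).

f(x) = x² - 3
f'(x) = 2x
x₀ = 1.8

Newton-Raphson formula: x_{n+1} = x_n - f(x_n)/f'(x_n)

Iteration 1:
  f(1.800000) = 0.240000
  f'(1.800000) = 3.600000
  x_1 = 1.800000 - 0.240000/3.600000 = 1.733333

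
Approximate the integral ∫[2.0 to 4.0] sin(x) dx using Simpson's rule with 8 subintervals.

f(x) = sin(x)
a = 2.0, b = 4.0, n = 8
h = (b - a)/n = 0.250000

Simpson's rule: (h/3)[f(x₀) + 4f(x₁) + 2f(x₂) + ... + f(xₙ)]

x_0 = 2.0000, f(x_0) = 0.909297, coefficient = 1
x_1 = 2.2500, f(x_1) = 0.778073, coefficient = 4
x_2 = 2.5000, f(x_2) = 0.598472, coefficient = 2
x_3 = 2.7500, f(x_3) = 0.381661, coefficient = 4
x_4 = 3.0000, f(x_4) = 0.141120, coefficient = 2
x_5 = 3.2500, f(x_5) = -0.108195, coefficient = 4
x_6 = 3.5000, f(x_6) = -0.350783, coefficient = 2
x_7 = 3.7500, f(x_7) = -0.571561, coefficient = 4
x_8 = 4.0000, f(x_8) = -0.756802, coefficient = 1

I ≈ (0.250000/3) × 2.850024 = 0.237502
Exact value: 0.237497
Error: 0.000005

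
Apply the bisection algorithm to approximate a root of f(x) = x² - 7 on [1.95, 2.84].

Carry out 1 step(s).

f(x) = x² - 7
Initial interval: [1.95, 2.84]

Iteration 1:
  c_1 = (1.950000 + 2.840000)/2 = 2.395000
  f(c_1) = f(2.395000) = -1.263975
  f(a) × f(c) ≥ 0, new interval: [2.395000, 2.840000]

After 1 iteration(s), the approximation is c_1 = 2.395000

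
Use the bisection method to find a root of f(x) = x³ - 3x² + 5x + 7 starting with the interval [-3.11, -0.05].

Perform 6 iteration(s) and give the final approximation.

f(x) = x³ - 3x² + 5x + 7
Initial interval: [-3.11, -0.05]

Iteration 1:
  c_1 = (-3.110000 + (-0.050000))/2 = -1.580000
  f(c_1) = f(-1.580000) = -12.333512
  f(a) × f(c) ≥ 0, new interval: [-1.580000, -0.050000]
Iteration 2:
  c_2 = (-1.580000 + (-0.050000))/2 = -0.815000
  f(c_2) = f(-0.815000) = 0.390982
  f(a) × f(c) < 0, new interval: [-1.580000, -0.815000]
Iteration 3:
  c_3 = (-1.580000 + (-0.815000))/2 = -1.197500
  f(c_3) = f(-1.197500) = -5.006741
  f(a) × f(c) ≥ 0, new interval: [-1.197500, -0.815000]
Iteration 4:
  c_4 = (-1.197500 + (-0.815000))/2 = -1.006250
  f(c_4) = f(-1.006250) = -2.087735
  f(a) × f(c) ≥ 0, new interval: [-1.006250, -0.815000]
Iteration 5:
  c_5 = (-1.006250 + (-0.815000))/2 = -0.910625
  f(c_5) = f(-0.910625) = -0.795963
  f(a) × f(c) ≥ 0, new interval: [-0.910625, -0.815000]
Iteration 6:
  c_6 = (-0.910625 + (-0.815000))/2 = -0.862812
  f(c_6) = f(-0.862812) = -0.189716
  f(a) × f(c) ≥ 0, new interval: [-0.862812, -0.815000]

After 6 iteration(s), the approximation is c_6 = -0.862812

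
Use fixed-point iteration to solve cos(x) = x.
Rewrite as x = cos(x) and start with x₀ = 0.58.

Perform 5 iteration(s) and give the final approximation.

Equation: cos(x) = x
Fixed-point form: x = cos(x)
x₀ = 0.58

x_1 = g(0.580000) = 0.836463
x_2 = g(0.836463) = 0.670093
x_3 = g(0.670093) = 0.783764
x_4 = g(0.783764) = 0.708261
x_5 = g(0.708261) = 0.759494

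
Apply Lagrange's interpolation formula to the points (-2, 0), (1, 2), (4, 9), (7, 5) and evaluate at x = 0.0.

Lagrange interpolation formula:
P(x) = Σ yᵢ × Lᵢ(x)
where Lᵢ(x) = Π_{j≠i} (x - xⱼ)/(xᵢ - xⱼ)

L_0(0.0) = (0.0 - 1)/(-2 - 1) × (0.0 - 4)/(-2 - 4) × (0.0 - 7)/(-2 - 7) = 0.172840
L_1(0.0) = (0.0 - (-2))/(1 - (-2)) × (0.0 - 4)/(1 - 4) × (0.0 - 7)/(1 - 7) = 1.037037
L_2(0.0) = (0.0 - (-2))/(4 - (-2)) × (0.0 - 1)/(4 - 1) × (0.0 - 7)/(4 - 7) = -0.259259
L_3(0.0) = (0.0 - (-2))/(7 - (-2)) × (0.0 - 1)/(7 - 1) × (0.0 - 4)/(7 - 4) = 0.049383

P(0.0) = 0×L_0(0.0) + 2×L_1(0.0) + 9×L_2(0.0) + 5×L_3(0.0)
P(0.0) = -0.012346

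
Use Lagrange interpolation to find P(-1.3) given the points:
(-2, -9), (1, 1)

Lagrange interpolation formula:
P(x) = Σ yᵢ × Lᵢ(x)
where Lᵢ(x) = Π_{j≠i} (x - xⱼ)/(xᵢ - xⱼ)

L_0(-1.3) = (-1.3 - 1)/(-2 - 1) = 0.766667
L_1(-1.3) = (-1.3 - (-2))/(1 - (-2)) = 0.233333

P(-1.3) = (-9)×L_0(-1.3) + 1×L_1(-1.3)
P(-1.3) = -6.666667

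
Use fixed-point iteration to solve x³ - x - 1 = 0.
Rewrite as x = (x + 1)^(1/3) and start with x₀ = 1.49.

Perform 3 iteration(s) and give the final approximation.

Equation: x³ - x - 1 = 0
Fixed-point form: x = (x + 1)^(1/3)
x₀ = 1.49

x_1 = g(1.490000) = 1.355397
x_2 = g(1.355397) = 1.330520
x_3 = g(1.330520) = 1.325819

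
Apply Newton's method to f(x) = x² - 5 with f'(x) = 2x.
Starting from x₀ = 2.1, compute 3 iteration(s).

f(x) = x² - 5
f'(x) = 2x
x₀ = 2.1

Newton-Raphson formula: x_{n+1} = x_n - f(x_n)/f'(x_n)

Iteration 1:
  f(2.100000) = -0.590000
  f'(2.100000) = 4.200000
  x_1 = 2.100000 - (-0.590000)/4.200000 = 2.240476
Iteration 2:
  f(2.240476) = 0.019734
  f'(2.240476) = 4.480952
  x_2 = 2.240476 - 0.019734/4.480952 = 2.236072
Iteration 3:
  f(2.236072) = 0.000019
  f'(2.236072) = 4.472145
  x_3 = 2.236072 - 0.000019/4.472145 = 2.236068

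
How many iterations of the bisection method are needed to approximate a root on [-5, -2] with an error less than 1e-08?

We need (b-a)/2^n ≤ 1e-08
(-2 - (-5))/2^n ≤ 1e-08
3/2^n ≤ 1e-08
2^n ≥ 300000000
n ≥ log₂(300000000) = 28.16
n ≥ 29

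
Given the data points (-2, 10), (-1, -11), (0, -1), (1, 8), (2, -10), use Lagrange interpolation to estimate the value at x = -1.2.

Lagrange interpolation formula:
P(x) = Σ yᵢ × Lᵢ(x)
where Lᵢ(x) = Π_{j≠i} (x - xⱼ)/(xᵢ - xⱼ)

L_0(-1.2) = (-1.2 - (-1))/(-2 - (-1)) × (-1.2 - 0)/(-2 - 0) × (-1.2 - 1)/(-2 - 1) × (-1.2 - 2)/(-2 - 2) = 0.070400
L_1(-1.2) = (-1.2 - (-2))/(-1 - (-2)) × (-1.2 - 0)/(-1 - 0) × (-1.2 - 1)/(-1 - 1) × (-1.2 - 2)/(-1 - 2) = 1.126400
L_2(-1.2) = (-1.2 - (-2))/(0 - (-2)) × (-1.2 - (-1))/(0 - (-1)) × (-1.2 - 1)/(0 - 1) × (-1.2 - 2)/(0 - 2) = -0.281600
L_3(-1.2) = (-1.2 - (-2))/(1 - (-2)) × (-1.2 - (-1))/(1 - (-1)) × (-1.2 - 0)/(1 - 0) × (-1.2 - 2)/(1 - 2) = 0.102400
L_4(-1.2) = (-1.2 - (-2))/(2 - (-2)) × (-1.2 - (-1))/(2 - (-1)) × (-1.2 - 0)/(2 - 0) × (-1.2 - 1)/(2 - 1) = -0.017600

P(-1.2) = 10×L_0(-1.2) + (-11)×L_1(-1.2) + (-1)×L_2(-1.2) + 8×L_3(-1.2) + (-10)×L_4(-1.2)
P(-1.2) = -10.409600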